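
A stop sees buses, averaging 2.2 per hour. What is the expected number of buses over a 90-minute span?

3.3

E[N] = λt = 2.2 × 1.5 = 3.3 (a 90-minute span = 1.5 hours).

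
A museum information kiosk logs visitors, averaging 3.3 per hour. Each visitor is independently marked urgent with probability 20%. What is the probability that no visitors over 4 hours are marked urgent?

Thinning: the visitors that are marked urgent themselves form a Poisson process with rate 0.2 × 3.3 = 0.66 per hour.
Over the interval, μ = 0.66 × 4 = 2.64 (4 hours).
P(N = 0) = e^(−2.64) · 2.64^0/0! ≈ 0.0714.

0.0714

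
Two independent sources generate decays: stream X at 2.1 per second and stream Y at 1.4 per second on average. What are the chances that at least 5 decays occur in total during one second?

Independent Poisson processes superpose: combined rate λ = 2.1 + 1.4 = 3.5 per second.
So μ = 3.5.
P(N ≥ 5) = 1 − P(N ≤ 4) ≈ 0.2746.

0.2746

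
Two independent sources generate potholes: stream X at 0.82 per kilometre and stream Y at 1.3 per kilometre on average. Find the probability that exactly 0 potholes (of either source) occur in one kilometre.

Independent Poisson processes superpose: combined rate λ = 0.82 + 1.3 = 2.12 per kilometre.
So μ = 2.12.
P(N = 0) = e^(−2.12) · 2.12^0/0! ≈ 0.1200.

0.1200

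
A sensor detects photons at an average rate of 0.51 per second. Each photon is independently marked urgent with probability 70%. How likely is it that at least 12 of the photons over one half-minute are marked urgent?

0.3862

Thinning: the photons that are marked urgent themselves form a Poisson process with rate 0.7 × 0.51 = 0.357 per second.
Over the interval, μ = 0.357 × 30 = 10.71 (a half-minute = 30 seconds).
P(N ≥ 12) = 1 − P(N ≤ 11) ≈ 0.3862.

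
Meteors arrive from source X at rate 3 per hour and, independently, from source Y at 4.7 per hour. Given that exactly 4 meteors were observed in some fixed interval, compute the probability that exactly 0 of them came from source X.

0.1388

Given the total, each event is independently from source X with probability p = λ_X/(λ_X+λ_Y) = 3/7.7 ≈ 0.3896.
So K ~ Binomial(4, 3/7.7): P(K = 0) = C(4,0) · (3/7.7)^0 · (4.7/7.7)^4 ≈ 0.1388.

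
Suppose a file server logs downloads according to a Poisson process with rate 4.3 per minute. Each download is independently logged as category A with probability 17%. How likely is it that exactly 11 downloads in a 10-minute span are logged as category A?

Thinning: the downloads that are logged as category A themselves form a Poisson process with rate 0.17 × 4.3 = 0.731 per minute.
Over the interval, μ = 0.731 × 10 = 7.31 (a 10-minute span = 10 minutes).
P(N = 11) = e^(−7.31) · 7.31^11/11! ≈ 0.0534.

0.0534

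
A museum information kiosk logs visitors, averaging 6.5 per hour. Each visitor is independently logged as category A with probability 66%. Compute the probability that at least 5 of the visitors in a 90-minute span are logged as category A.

Thinning: the visitors that are logged as category A themselves form a Poisson process with rate 0.66 × 6.5 = 4.29 per hour.
Over the interval, μ = 4.29 × 1.5 = 6.435 (a 90-minute span = 1.5 hours).
P(N ≥ 5) = 1 − P(N ≤ 4) ≈ 0.7690.

0.7690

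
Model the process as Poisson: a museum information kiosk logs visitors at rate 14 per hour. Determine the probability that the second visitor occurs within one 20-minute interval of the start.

0.9467

Over the interval, μ = 14 × 1/3 ≈ 4.66667 (a 20-minute interval = 1/3 hours).
The second arrival falls in the interval iff at least 2 events occur there: P(S_2 ≤ t) = P(N ≥ 2) = 1 − P(N ≤ 1) ≈ 0.9467.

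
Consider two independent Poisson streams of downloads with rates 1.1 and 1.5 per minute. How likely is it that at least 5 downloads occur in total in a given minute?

0.1226

Independent Poisson processes superpose: combined rate λ = 1.1 + 1.5 = 2.6 per minute.
So μ = 2.6.
P(N ≥ 5) = 1 − P(N ≤ 4) ≈ 0.1226.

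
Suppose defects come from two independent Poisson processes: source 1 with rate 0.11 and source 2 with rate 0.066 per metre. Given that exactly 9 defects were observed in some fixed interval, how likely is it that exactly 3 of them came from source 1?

Given the total, each event is independently from source 1 with probability p = λ_1/(λ_1+λ_2) = 0.11/0.176 = 0.6250.
So K ~ Binomial(9, 0.11/0.176): P(K = 3) = C(9,3) · (0.11/0.176)^3 · (0.066/0.176)^6 ≈ 0.0570.

0.0570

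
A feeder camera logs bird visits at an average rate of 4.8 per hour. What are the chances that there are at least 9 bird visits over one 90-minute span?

0.2973

Over the interval, μ = 4.8 × 1.5 = 7.2 (a 90-minute span = 1.5 hours).
P(N ≥ 9) = 1 − P(N ≤ 8) = 1 − Σ_{j=0}^{8} e^(−μ) μ^j/j! ≈ 0.2973.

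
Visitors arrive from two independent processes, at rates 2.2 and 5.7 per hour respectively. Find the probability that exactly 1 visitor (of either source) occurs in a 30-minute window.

0.0761

Independent Poisson processes superpose: combined rate λ = 2.2 + 5.7 = 7.9 per hour.
Over the interval, μ = 7.9 × 0.5 = 3.95 (a 30-minute window = 0.5 hours).
P(N = 1) = e^(−3.95) · 3.95^1/1! ≈ 0.0761.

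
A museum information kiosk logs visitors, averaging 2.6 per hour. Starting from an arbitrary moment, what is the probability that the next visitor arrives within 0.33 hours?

Inter-arrival times are exponential with rate λ = 2.6 per hour.
P(T ≤ 0.33) = 1 − e^(−λt) = 1 − e^(−2.6 × 0.33) = 1 − e^(−0.858) ≈ 0.5760.

0.5760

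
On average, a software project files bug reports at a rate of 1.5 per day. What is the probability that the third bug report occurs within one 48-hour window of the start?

0.5768

Over the interval, μ = 1.5 × 2 = 3 (a 48-hour window = 2 days).
The third arrival falls in the interval iff at least 3 events occur there: P(S_3 ≤ t) = P(N ≥ 3) = 1 − P(N ≤ 2) ≈ 0.5768.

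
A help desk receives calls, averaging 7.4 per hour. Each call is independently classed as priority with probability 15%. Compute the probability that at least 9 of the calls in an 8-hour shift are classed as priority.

Thinning: the calls that are classed as priority themselves form a Poisson process with rate 0.15 × 7.4 = 1.11 per hour.
Over the interval, μ = 1.11 × 8 = 8.88 (an 8-hour shift = 8 hours).
P(N ≥ 9) = 1 − P(N ≤ 8) ≈ 0.5284.

0.5284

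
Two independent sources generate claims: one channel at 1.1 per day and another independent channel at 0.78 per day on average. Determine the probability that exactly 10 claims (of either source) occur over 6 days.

Independent Poisson processes superpose: combined rate λ = 1.1 + 0.78 = 1.88 per day.
Over the interval, μ = 1.88 × 6 = 11.28 (6 days).
P(N = 10) = e^(−11.28) · 11.28^10/10! ≈ 0.1160.

0.1160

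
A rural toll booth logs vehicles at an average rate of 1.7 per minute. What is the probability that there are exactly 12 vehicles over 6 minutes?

Over the interval, μ = 1.7 × 6 = 10.2 (6 minutes).
P(N = 12) = e^(−μ) μ^12/12! = e^(−10.2) · 10.2^12/479001600 ≈ 0.0984.

0.0984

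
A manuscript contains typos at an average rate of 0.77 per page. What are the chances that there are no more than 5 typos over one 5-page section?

0.8081

Over the interval, μ = 0.77 × 5 = 3.85 (a 5-page section = 5 pages).
P(N ≤ 5) = Σ_{j=0}^{5} e^(−μ) μ^j/j! ≈ 0.8081.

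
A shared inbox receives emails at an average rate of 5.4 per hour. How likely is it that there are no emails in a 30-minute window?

0.0672

Over the interval, μ = 5.4 × 0.5 = 2.7 (a 30-minute window = 0.5 hours).
P(N = 0) = e^(−μ) μ^0/0! = e^(−2.7) · 2.7^0/1 ≈ 0.0672.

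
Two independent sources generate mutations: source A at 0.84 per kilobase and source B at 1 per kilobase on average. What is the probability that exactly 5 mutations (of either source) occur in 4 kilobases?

0.1145

Independent Poisson processes superpose: combined rate λ = 0.84 + 1 = 1.84 per kilobase.
Over the interval, μ = 1.84 × 4 = 7.36 (4 kilobases).
P(N = 5) = e^(−7.36) · 7.36^5/5! ≈ 0.1145.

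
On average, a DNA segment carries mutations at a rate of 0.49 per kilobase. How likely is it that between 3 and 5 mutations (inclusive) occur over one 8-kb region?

0.5474

Over the interval, μ = 0.49 × 8 = 3.92 (an 8-kb region = 8 kilobases).
P(3 ≤ N ≤ 5) = Σ_{j=3}^{5} e^(−3.92) · 3.92^j/j! ≈ 0.5474.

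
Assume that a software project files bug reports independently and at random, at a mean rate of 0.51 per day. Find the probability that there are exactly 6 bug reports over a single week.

Over the interval, μ = 0.51 × 7 = 3.57 (a week = 7 days).
P(N = 6) = e^(−μ) μ^6/6! = e^(−3.57) · 3.57^6/720 ≈ 0.0810.

0.0810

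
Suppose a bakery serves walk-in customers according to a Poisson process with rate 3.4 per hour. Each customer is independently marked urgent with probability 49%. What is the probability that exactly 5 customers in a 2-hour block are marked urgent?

0.1223

Thinning: the customers that are marked urgent themselves form a Poisson process with rate 0.49 × 3.4 = 1.666 per hour.
Over the interval, μ = 1.666 × 2 = 3.332 (a 2-hour block = 2 hours).
P(N = 5) = e^(−3.332) · 3.332^5/5! ≈ 0.1223.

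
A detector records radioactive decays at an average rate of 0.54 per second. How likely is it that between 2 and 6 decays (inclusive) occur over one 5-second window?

0.7308

Over the interval, μ = 0.54 × 5 = 2.7 (a 5-second window = 5 seconds).
P(2 ≤ N ≤ 6) = Σ_{j=2}^{6} e^(−2.7) · 2.7^j/j! ≈ 0.7308.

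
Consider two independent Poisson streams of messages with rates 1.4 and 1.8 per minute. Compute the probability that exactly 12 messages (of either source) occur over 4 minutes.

0.1115

Independent Poisson processes superpose: combined rate λ = 1.4 + 1.8 = 3.2 per minute.
Over the interval, μ = 3.2 × 4 = 12.8 (4 minutes).
P(N = 12) = e^(−12.8) · 12.8^12/12! ≈ 0.1115.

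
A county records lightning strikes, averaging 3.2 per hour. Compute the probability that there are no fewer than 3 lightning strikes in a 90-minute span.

Over the interval, μ = 3.2 × 1.5 = 4.8 (a 90-minute span = 1.5 hours).
P(N ≥ 3) = 1 − P(N ≤ 2) = 1 − Σ_{j=0}^{2} e^(−μ) μ^j/j! ≈ 0.8575.

0.8575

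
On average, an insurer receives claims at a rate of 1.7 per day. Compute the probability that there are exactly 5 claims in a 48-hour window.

0.1264

Over the interval, μ = 1.7 × 2 = 3.4 (a 48-hour window = 2 days).
P(N = 5) = e^(−μ) μ^5/5! = e^(−3.4) · 3.4^5/120 ≈ 0.1264.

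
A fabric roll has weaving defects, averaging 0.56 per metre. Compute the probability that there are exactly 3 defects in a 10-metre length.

0.1082

Over the interval, μ = 0.56 × 10 = 5.6 (a 10-metre length = 10 metres).
P(N = 3) = e^(−μ) μ^3/3! = e^(−5.6) · 5.6^3/6 ≈ 0.1082.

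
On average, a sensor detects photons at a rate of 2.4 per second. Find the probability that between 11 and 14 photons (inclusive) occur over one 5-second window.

Over the interval, μ = 2.4 × 5 = 12 (a 5-second window = 5 seconds).
P(11 ≤ N ≤ 14) = Σ_{j=11}^{14} e^(−12) · 12^j/j! ≈ 0.4248.

0.4248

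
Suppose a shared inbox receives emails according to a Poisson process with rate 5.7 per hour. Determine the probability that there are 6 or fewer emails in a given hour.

With mean μ = 5.7 per hour,
P(N ≤ 6) = Σ_{j=0}^{6} e^(−μ) μ^j/j! ≈ 0.6544.

0.6544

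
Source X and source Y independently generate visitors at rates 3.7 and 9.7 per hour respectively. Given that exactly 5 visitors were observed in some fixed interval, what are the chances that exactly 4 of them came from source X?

Given the total, each event is independently from source X with probability p = λ_X/(λ_X+λ_Y) = 3.7/13.4 ≈ 0.2761.
So K ~ Binomial(5, 3.7/13.4): P(K = 4) = C(5,4) · (3.7/13.4)^4 · (9.7/13.4)^1 ≈ 0.0210.

0.0210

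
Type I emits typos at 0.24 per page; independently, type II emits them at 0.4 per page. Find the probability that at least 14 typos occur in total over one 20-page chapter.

0.4050

Independent Poisson processes superpose: combined rate λ = 0.24 + 0.4 = 0.64 per page.
Over the interval, μ = 0.64 × 20 = 12.8 (a 20-page chapter = 20 pages).
P(N ≥ 14) = 1 − P(N ≤ 13) ≈ 0.4050.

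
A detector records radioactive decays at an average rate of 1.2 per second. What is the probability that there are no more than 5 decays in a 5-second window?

Over the interval, μ = 1.2 × 5 = 6 (a 5-second window = 5 seconds).
P(N ≤ 5) = Σ_{j=0}^{5} e^(−μ) μ^j/j! ≈ 0.4457.

0.4457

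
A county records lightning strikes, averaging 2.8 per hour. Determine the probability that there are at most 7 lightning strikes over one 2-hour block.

Over the interval, μ = 2.8 × 2 = 5.6 (a 2-hour block = 2 hours).
P(N ≤ 7) = Σ_{j=0}^{7} e^(−μ) μ^j/j! ≈ 0.7970.

0.7970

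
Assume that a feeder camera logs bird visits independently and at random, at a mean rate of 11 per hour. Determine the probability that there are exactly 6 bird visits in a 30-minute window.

Over the interval, μ = 11 × 0.5 = 5.5 (a 30-minute window = 0.5 hours).
P(N = 6) = e^(−μ) μ^6/6! = e^(−5.5) · 5.5^6/720 ≈ 0.1571.

0.1571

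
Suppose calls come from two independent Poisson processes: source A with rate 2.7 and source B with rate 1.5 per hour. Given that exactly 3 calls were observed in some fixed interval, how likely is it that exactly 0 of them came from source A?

Given the total, each event is independently from source A with probability p = λ_A/(λ_A+λ_B) = 2.7/4.2 ≈ 0.6429.
So K ~ Binomial(3, 2.7/4.2): P(K = 0) = C(3,0) · (2.7/4.2)^0 · (1.5/4.2)^3 ≈ 0.0456.

0.0456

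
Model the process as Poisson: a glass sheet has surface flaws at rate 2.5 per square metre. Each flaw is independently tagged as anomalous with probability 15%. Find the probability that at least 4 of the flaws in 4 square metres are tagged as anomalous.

0.0656

Thinning: the flaws that are tagged as anomalous themselves form a Poisson process with rate 0.15 × 2.5 = 0.375 per square metre.
Over the interval, μ = 0.375 × 4 = 1.5 (4 square metres).
P(N ≥ 4) = 1 − P(N ≤ 3) ≈ 0.0656.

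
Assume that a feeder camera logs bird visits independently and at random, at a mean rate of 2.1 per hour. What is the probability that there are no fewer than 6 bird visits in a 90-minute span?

Over the interval, μ = 2.1 × 1.5 = 3.15 (a 90-minute span = 1.5 hours).
P(N ≥ 6) = 1 − P(N ≤ 5) = 1 − Σ_{j=0}^{5} e^(−μ) μ^j/j! ≈ 0.0998.

0.0998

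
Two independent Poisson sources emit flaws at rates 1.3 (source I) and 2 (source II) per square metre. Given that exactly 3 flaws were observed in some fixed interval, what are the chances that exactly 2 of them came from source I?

0.2822

Given the total, each event is independently from source I with probability p = λ_I/(λ_I+λ_II) = 1.3/3.3 ≈ 0.3939.
So K ~ Binomial(3, 1.3/3.3): P(K = 2) = C(3,2) · (1.3/3.3)^2 · (2/3.3)^1 ≈ 0.2822.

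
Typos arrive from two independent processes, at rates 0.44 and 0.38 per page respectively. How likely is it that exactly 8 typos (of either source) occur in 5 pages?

0.0328

Independent Poisson processes superpose: combined rate λ = 0.44 + 0.38 = 0.82 per page.
Over the interval, μ = 0.82 × 5 = 4.1 (5 pages).
P(N = 8) = e^(−4.1) · 4.1^8/8! ≈ 0.0328.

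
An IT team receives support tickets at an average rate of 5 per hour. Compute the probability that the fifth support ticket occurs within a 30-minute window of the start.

0.1088

Over the interval, μ = 5 × 0.5 = 2.5 (a 30-minute window = 0.5 hours).
The fifth arrival falls in the interval iff at least 5 events occur there: P(S_5 ≤ t) = P(N ≥ 5) = 1 − P(N ≤ 4) ≈ 0.1088.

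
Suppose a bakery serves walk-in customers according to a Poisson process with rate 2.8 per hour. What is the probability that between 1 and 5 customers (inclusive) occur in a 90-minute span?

0.7381

Over the interval, μ = 2.8 × 1.5 = 4.2 (a 90-minute span = 1.5 hours).
P(1 ≤ N ≤ 5) = Σ_{j=1}^{5} e^(−4.2) · 4.2^j/j! ≈ 0.7381.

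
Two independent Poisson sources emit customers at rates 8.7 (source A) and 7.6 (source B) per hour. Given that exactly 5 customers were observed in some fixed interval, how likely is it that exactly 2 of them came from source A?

0.2888

Given the total, each event is independently from source A with probability p = λ_A/(λ_A+λ_B) = 8.7/16.3 ≈ 0.5337.
So K ~ Binomial(5, 8.7/16.3): P(K = 2) = C(5,2) · (8.7/16.3)^2 · (7.6/16.3)^3 ≈ 0.2888.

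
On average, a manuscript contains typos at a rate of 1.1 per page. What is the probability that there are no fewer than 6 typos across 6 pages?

Over the interval, μ = 1.1 × 6 = 6.6 (6 pages).
P(N ≥ 6) = 1 − P(N ≤ 5) = 1 − Σ_{j=0}^{5} e^(−μ) μ^j/j! ≈ 0.6453.

0.6453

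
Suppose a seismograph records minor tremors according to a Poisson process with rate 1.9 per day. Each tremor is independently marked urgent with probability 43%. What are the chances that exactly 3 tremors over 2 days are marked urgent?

Thinning: the tremors that are marked urgent themselves form a Poisson process with rate 0.43 × 1.9 = 0.817 per day.
Over the interval, μ = 0.817 × 2 = 1.634 (2 days).
P(N = 3) = e^(−1.634) · 1.634^3/3! ≈ 0.1419.

0.1419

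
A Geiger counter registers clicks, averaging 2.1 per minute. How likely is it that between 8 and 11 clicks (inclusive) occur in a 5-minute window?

Over the interval, μ = 2.1 × 5 = 10.5 (a 5-minute window = 5 minutes).
P(8 ≤ N ≤ 11) = Σ_{j=8}^{11} e^(−10.5) · 10.5^j/j! ≈ 0.4602.

0.4602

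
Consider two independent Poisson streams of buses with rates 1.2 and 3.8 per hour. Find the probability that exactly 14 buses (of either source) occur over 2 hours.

Independent Poisson processes superpose: combined rate λ = 1.2 + 3.8 = 5 per hour.
Over the interval, μ = 5 × 2 = 10 (2 hours).
P(N = 14) = e^(−10) · 10^14/14! ≈ 0.0521.

0.0521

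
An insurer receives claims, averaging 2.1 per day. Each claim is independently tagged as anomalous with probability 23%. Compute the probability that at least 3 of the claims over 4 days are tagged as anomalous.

Thinning: the claims that are tagged as anomalous themselves form a Poisson process with rate 0.23 × 2.1 = 0.483 per day.
Over the interval, μ = 0.483 × 4 = 1.932 (4 days).
P(N ≥ 3) = 1 − P(N ≤ 2) ≈ 0.3049.

0.3049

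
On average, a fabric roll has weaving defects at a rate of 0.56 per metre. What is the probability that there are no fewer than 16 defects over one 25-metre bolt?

0.3306

Over the interval, μ = 0.56 × 25 = 14 (a 25-metre bolt = 25 metres).
P(N ≥ 16) = 1 − P(N ≤ 15) = 1 − Σ_{j=0}^{15} e^(−μ) μ^j/j! ≈ 0.3306.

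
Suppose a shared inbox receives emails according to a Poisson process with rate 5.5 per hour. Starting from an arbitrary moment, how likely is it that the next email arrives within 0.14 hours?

Inter-arrival times are exponential with rate λ = 5.5 per hour.
P(T ≤ 0.14) = 1 − e^(−λt) = 1 − e^(−5.5 × 0.14) = 1 − e^(−0.77) ≈ 0.5370.

0.5370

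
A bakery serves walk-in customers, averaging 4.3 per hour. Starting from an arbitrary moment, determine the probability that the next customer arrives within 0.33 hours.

Inter-arrival times are exponential with rate λ = 4.3 per hour.
P(T ≤ 0.33) = 1 − e^(−λt) = 1 − e^(−4.3 × 0.33) = 1 − e^(−1.419) ≈ 0.7580.

0.7580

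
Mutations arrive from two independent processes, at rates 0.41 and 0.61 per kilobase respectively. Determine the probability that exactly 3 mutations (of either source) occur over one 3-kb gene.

0.2239

Independent Poisson processes superpose: combined rate λ = 0.41 + 0.61 = 1.02 per kilobase.
Over the interval, μ = 1.02 × 3 = 3.06 (a 3-kb gene = 3 kilobases).
P(N = 3) = e^(−3.06) · 3.06^3/3! ≈ 0.2239.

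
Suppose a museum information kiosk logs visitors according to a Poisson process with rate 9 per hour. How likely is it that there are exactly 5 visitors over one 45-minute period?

Over the interval, μ = 9 × 0.75 = 6.75 (a 45-minute period = 0.75 hours).
P(N = 5) = e^(−μ) μ^5/5! = e^(−6.75) · 6.75^5/120 ≈ 0.1367.

0.1367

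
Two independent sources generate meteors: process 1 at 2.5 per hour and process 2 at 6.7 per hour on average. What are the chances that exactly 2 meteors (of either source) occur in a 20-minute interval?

Independent Poisson processes superpose: combined rate λ = 2.5 + 6.7 = 9.2 per hour.
Over the interval, μ = 9.2 × 1/3 ≈ 3.06667 (a 20-minute interval = 1/3 hours).
P(N = 2) = e^(−3.06667) · 3.06667^2/2! ≈ 0.2190.

0.2190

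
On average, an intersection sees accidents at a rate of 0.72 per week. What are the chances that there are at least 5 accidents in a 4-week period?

Over the interval, μ = 0.72 × 4 = 2.88 (a 4-week period = 4 weeks).
P(N ≥ 5) = 1 − P(N ≤ 4) = 1 − Σ_{j=0}^{4} e^(−μ) μ^j/j! ≈ 0.1650.

0.1650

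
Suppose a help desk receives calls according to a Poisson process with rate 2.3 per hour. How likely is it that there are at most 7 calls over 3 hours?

0.6136

Over the interval, μ = 2.3 × 3 = 6.9 (3 hours).
P(N ≤ 7) = Σ_{j=0}^{7} e^(−μ) μ^j/j! ≈ 0.6136.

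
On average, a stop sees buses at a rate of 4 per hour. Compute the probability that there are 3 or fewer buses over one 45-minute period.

Over the interval, μ = 4 × 0.75 = 3 (a 45-minute period = 0.75 hours).
P(N ≤ 3) = Σ_{j=0}^{3} e^(−μ) μ^j/j! ≈ 0.6472.

0.6472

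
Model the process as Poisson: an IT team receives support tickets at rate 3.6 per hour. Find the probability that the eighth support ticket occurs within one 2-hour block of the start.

Over the interval, μ = 3.6 × 2 = 7.2 (a 2-hour block = 2 hours).
The eighth arrival falls in the interval iff at least 8 events occur there: P(S_8 ≤ t) = P(N ≥ 8) = 1 − P(N ≤ 7) ≈ 0.4311.

0.4311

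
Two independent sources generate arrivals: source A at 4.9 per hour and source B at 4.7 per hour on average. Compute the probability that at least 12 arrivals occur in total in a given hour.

Independent Poisson processes superpose: combined rate λ = 4.9 + 4.7 = 9.6 per hour.
So μ = 9.6.
P(N ≥ 12) = 1 − P(N ≤ 11) ≈ 0.2588.

0.2588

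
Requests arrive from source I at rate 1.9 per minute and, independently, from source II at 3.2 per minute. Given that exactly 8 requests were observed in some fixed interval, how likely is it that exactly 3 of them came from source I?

0.2816

Given the total, each event is independently from source I with probability p = λ_I/(λ_I+λ_II) = 1.9/5.1 ≈ 0.3725.
So K ~ Binomial(8, 1.9/5.1): P(K = 3) = C(8,3) · (1.9/5.1)^3 · (3.2/5.1)^5 ≈ 0.2816.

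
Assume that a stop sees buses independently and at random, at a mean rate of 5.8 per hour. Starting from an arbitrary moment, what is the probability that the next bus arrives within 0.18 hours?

Inter-arrival times are exponential with rate λ = 5.8 per hour.
P(T ≤ 0.18) = 1 − e^(−λt) = 1 − e^(−5.8 × 0.18) = 1 − e^(−1.044) ≈ 0.6480.

0.6480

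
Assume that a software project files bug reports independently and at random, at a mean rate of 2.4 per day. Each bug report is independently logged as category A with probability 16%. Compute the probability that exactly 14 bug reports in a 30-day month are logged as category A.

Thinning: the bug reports that are logged as category A themselves form a Poisson process with rate 0.16 × 2.4 = 0.384 per day.
Over the interval, μ = 0.384 × 30 = 11.52 (a 30-day month = 30 days).
P(N = 14) = e^(−11.52) · 11.52^14/14! ≈ 0.0826.

0.0826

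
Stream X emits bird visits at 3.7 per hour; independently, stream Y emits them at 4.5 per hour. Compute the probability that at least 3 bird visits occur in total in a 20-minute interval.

0.5145

Independent Poisson processes superpose: combined rate λ = 3.7 + 4.5 = 8.2 per hour.
Over the interval, μ = 8.2 × 1/3 ≈ 2.73333 (a 20-minute interval = 1/3 hours).
P(N ≥ 3) = 1 − P(N ≤ 2) ≈ 0.5145.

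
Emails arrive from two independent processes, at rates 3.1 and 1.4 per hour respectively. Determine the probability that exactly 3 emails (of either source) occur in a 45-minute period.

Independent Poisson processes superpose: combined rate λ = 3.1 + 1.4 = 4.5 per hour.
Over the interval, μ = 4.5 × 0.75 = 3.375 (a 45-minute period = 0.75 hours).
P(N = 3) = e^(−3.375) · 3.375^3/3! ≈ 0.2192.

0.2192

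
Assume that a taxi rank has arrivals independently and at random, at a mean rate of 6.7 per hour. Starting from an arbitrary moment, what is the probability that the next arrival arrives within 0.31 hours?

0.8747

Inter-arrival times are exponential with rate λ = 6.7 per hour.
P(T ≤ 0.31) = 1 − e^(−λt) = 1 − e^(−6.7 × 0.31) = 1 − e^(−2.077) ≈ 0.8747.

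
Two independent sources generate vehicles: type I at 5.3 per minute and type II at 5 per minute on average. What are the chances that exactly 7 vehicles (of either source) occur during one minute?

0.0821

Independent Poisson processes superpose: combined rate λ = 5.3 + 5 = 10.3 per minute.
So μ = 10.3.
P(N = 7) = e^(−10.3) · 10.3^7/7! ≈ 0.0821.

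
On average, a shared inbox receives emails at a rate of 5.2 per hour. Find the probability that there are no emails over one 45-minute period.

Over the interval, μ = 5.2 × 0.75 = 3.9 (a 45-minute period = 0.75 hours).
P(N = 0) = e^(−μ) μ^0/0! = e^(−3.9) · 3.9^0/1 ≈ 0.0202.

0.0202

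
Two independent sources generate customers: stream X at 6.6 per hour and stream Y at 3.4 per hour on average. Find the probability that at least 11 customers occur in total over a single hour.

0.4170

Independent Poisson processes superpose: combined rate λ = 6.6 + 3.4 = 10 per hour.
So μ = 10.
P(N ≥ 11) = 1 − P(N ≤ 10) ≈ 0.4170.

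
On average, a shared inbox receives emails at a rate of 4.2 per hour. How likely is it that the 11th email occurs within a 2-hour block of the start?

Over the interval, μ = 4.2 × 2 = 8.4 (a 2-hour block = 2 hours).
The 11th arrival falls in the interval iff at least 11 events occur there: P(S_11 ≤ t) = P(N ≥ 11) = 1 − P(N ≤ 10) ≈ 0.2257.

0.2257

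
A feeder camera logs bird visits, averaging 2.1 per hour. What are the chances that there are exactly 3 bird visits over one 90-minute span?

Over the interval, μ = 2.1 × 1.5 = 3.15 (a 90-minute span = 1.5 hours).
P(N = 3) = e^(−μ) μ^3/3! = e^(−3.15) · 3.15^3/6 ≈ 0.2232.

0.2232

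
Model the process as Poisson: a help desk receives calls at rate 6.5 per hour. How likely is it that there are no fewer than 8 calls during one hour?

With mean μ = 6.5 per hour,
P(N ≥ 8) = 1 − P(N ≤ 7) = 1 − Σ_{j=0}^{7} e^(−μ) μ^j/j! ≈ 0.3272.

0.3272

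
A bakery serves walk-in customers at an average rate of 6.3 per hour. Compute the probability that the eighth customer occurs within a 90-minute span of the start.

0.7261

Over the interval, μ = 6.3 × 1.5 = 9.45 (a 90-minute span = 1.5 hours).
The eighth arrival falls in the interval iff at least 8 events occur there: P(S_8 ≤ t) = P(N ≥ 8) = 1 − P(N ≤ 7) ≈ 0.7261.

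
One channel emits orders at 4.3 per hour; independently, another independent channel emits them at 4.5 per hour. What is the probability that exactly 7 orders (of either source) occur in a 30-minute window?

0.0778

Independent Poisson processes superpose: combined rate λ = 4.3 + 4.5 = 8.8 per hour.
Over the interval, μ = 8.8 × 0.5 = 4.4 (a 30-minute window = 0.5 hours).
P(N = 7) = e^(−4.4) · 4.4^7/7! ≈ 0.0778.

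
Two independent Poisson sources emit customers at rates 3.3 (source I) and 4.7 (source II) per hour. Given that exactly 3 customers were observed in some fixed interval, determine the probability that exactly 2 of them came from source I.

0.2999

Given the total, each event is independently from source I with probability p = λ_I/(λ_I+λ_II) = 3.3/8 = 0.4125.
So K ~ Binomial(3, 3.3/8): P(K = 2) = C(3,2) · (3.3/8)^2 · (4.7/8)^1 ≈ 0.2999.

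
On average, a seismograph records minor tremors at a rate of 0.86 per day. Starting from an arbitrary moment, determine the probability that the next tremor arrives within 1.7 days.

0.7682

Inter-arrival times are exponential with rate λ = 0.86 per day.
P(T ≤ 1.7) = 1 − e^(−λt) = 1 − e^(−0.86 × 1.7) = 1 − e^(−1.462) ≈ 0.7682.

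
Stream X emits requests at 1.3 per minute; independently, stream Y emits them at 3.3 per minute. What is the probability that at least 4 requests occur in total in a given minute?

0.6743

Independent Poisson processes superpose: combined rate λ = 1.3 + 3.3 = 4.6 per minute.
So μ = 4.6.
P(N ≥ 4) = 1 − P(N ≤ 3) ≈ 0.6743.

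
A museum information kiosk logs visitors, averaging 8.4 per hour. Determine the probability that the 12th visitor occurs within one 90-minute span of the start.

0.6050

Over the interval, μ = 8.4 × 1.5 = 12.6 (a 90-minute span = 1.5 hours).
The 12th arrival falls in the interval iff at least 12 events occur there: P(S_12 ≤ t) = P(N ≥ 12) = 1 − P(N ≤ 11) ≈ 0.6050.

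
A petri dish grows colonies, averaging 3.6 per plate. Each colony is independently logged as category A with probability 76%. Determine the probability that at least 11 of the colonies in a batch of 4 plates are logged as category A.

0.5334

Thinning: the colonies that are logged as category A themselves form a Poisson process with rate 0.76 × 3.6 = 2.736 per plate.
Over the interval, μ = 2.736 × 4 = 10.944 (a batch of 4 plates = 4 plates).
P(N ≥ 11) = 1 − P(N ≤ 10) ≈ 0.5334.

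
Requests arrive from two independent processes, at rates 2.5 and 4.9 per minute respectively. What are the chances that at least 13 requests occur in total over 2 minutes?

0.7155

Independent Poisson processes superpose: combined rate λ = 2.5 + 4.9 = 7.4 per minute.
Over the interval, μ = 7.4 × 2 = 14.8 (2 minutes).
P(N ≥ 13) = 1 − P(N ≤ 12) ≈ 0.7155.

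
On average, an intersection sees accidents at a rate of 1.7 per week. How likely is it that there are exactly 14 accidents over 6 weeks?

Over the interval, μ = 1.7 × 6 = 10.2 (6 weeks).
P(N = 14) = e^(−μ) μ^14/14! = e^(−10.2) · 10.2^14/87178291200 ≈ 0.0563.

0.0563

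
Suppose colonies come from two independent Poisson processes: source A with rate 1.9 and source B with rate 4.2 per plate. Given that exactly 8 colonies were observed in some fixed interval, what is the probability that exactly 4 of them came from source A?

Given the total, each event is independently from source A with probability p = λ_A/(λ_A+λ_B) = 1.9/6.1 ≈ 0.3115.
So K ~ Binomial(8, 1.9/6.1): P(K = 4) = C(8,4) · (1.9/6.1)^4 · (4.2/6.1)^4 ≈ 0.1481.

0.1481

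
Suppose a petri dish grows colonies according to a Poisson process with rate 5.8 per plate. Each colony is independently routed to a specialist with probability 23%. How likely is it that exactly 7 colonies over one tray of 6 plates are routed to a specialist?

0.1395

Thinning: the colonies that are routed to a specialist themselves form a Poisson process with rate 0.23 × 5.8 = 1.334 per plate.
Over the interval, μ = 1.334 × 6 = 8.004 (a tray of 6 plates = 6 plates).
P(N = 7) = e^(−8.004) · 8.004^7/7! ≈ 0.1395.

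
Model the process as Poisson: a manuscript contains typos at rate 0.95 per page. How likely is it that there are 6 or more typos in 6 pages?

Over the interval, μ = 0.95 × 6 = 5.7 (6 pages).
P(N ≥ 6) = 1 − P(N ≤ 5) = 1 − Σ_{j=0}^{5} e^(−μ) μ^j/j! ≈ 0.5050.

0.5050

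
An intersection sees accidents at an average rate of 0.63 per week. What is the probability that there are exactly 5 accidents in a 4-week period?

0.0681

Over the interval, μ = 0.63 × 4 = 2.52 (a 4-week period = 4 weeks).
P(N = 5) = e^(−μ) μ^5/5! = e^(−2.52) · 2.52^5/120 ≈ 0.0681.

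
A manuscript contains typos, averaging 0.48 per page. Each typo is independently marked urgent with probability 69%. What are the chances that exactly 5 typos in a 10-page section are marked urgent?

Thinning: the typos that are marked urgent themselves form a Poisson process with rate 0.69 × 0.48 = 0.3312 per page.
Over the interval, μ = 0.3312 × 10 = 3.312 (a 10-page section = 10 pages).
P(N = 5) = e^(−3.312) · 3.312^5/5! ≈ 0.1210.

0.1210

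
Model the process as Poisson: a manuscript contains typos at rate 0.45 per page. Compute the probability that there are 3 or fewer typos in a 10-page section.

0.3423

Over the interval, μ = 0.45 × 10 = 4.5 (a 10-page section = 10 pages).
P(N ≤ 3) = Σ_{j=0}^{3} e^(−μ) μ^j/j! ≈ 0.3423.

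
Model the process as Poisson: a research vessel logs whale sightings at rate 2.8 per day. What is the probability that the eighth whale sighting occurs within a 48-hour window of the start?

0.2030

Over the interval, μ = 2.8 × 2 = 5.6 (a 48-hour window = 2 days).
The eighth arrival falls in the interval iff at least 8 events occur there: P(S_8 ≤ t) = P(N ≥ 8) = 1 − P(N ≤ 7) ≈ 0.2030.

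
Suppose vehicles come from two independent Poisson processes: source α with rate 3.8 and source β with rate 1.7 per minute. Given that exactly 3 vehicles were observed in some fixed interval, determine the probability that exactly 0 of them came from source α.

Given the total, each event is independently from source α with probability p = λ_α/(λ_α+λ_β) = 3.8/5.5 ≈ 0.6909.
So K ~ Binomial(3, 3.8/5.5): P(K = 0) = C(3,0) · (3.8/5.5)^0 · (1.7/5.5)^3 ≈ 0.0295.

0.0295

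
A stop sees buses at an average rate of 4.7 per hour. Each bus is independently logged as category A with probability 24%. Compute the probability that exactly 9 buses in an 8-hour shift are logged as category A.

Thinning: the buses that are logged as category A themselves form a Poisson process with rate 0.24 × 4.7 = 1.128 per hour.
Over the interval, μ = 1.128 × 8 = 9.024 (an 8-hour shift = 8 hours).
P(N = 9) = e^(−9.024) · 9.024^9/9! ≈ 0.1318.

0.1318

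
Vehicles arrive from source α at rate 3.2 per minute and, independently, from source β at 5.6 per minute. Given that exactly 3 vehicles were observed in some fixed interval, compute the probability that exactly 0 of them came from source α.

Given the total, each event is independently from source α with probability p = λ_α/(λ_α+λ_β) = 3.2/8.8 ≈ 0.3636.
So K ~ Binomial(3, 3.2/8.8): P(K = 0) = C(3,0) · (3.2/8.8)^0 · (5.6/8.8)^3 ≈ 0.2577.

0.2577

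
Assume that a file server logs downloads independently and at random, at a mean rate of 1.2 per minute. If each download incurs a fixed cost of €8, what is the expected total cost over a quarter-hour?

E[N] = 1.2 × 15 = 18 (a quarter-hour = 15 minutes); E[cost] = 18 × €8 = €144.

€144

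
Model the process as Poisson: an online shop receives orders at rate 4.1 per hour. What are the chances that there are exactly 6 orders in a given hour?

0.1093

With mean μ = 4.1 per hour,
P(N = 6) = e^(−μ) μ^6/6! = e^(−4.1) · 4.1^6/720 ≈ 0.1093.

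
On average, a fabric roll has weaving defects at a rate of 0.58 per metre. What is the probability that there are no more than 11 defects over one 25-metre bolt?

0.2201

Over the interval, μ = 0.58 × 25 = 14.5 (a 25-metre bolt = 25 metres).
P(N ≤ 11) = Σ_{j=0}^{11} e^(−μ) μ^j/j! ≈ 0.2201.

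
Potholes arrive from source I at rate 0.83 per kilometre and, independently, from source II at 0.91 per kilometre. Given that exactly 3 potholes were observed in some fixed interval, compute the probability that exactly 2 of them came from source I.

Given the total, each event is independently from source I with probability p = λ_I/(λ_I+λ_II) = 0.83/1.74 ≈ 0.4770.
So K ~ Binomial(3, 0.83/1.74): P(K = 2) = C(3,2) · (0.83/1.74)^2 · (0.91/1.74)^1 ≈ 0.3570.

0.3570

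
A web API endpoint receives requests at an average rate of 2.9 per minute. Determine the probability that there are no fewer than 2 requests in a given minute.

0.7854

With mean μ = 2.9 per minute,
P(N ≥ 2) = 1 − P(N ≤ 1) = 1 − Σ_{j=0}^{1} e^(−μ) μ^j/j! ≈ 0.7854.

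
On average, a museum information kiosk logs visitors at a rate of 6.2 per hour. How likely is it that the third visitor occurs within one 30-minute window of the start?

Over the interval, μ = 6.2 × 0.5 = 3.1 (a 30-minute window = 0.5 hours).
The third arrival falls in the interval iff at least 3 events occur there: P(S_3 ≤ t) = P(N ≥ 3) = 1 − P(N ≤ 2) ≈ 0.5988.

0.5988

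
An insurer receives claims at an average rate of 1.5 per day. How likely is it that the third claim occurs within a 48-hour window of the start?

Over the interval, μ = 1.5 × 2 = 3 (a 48-hour window = 2 days).
The third arrival falls in the interval iff at least 3 events occur there: P(S_3 ≤ t) = P(N ≥ 3) = 1 − P(N ≤ 2) ≈ 0.5768.

0.5768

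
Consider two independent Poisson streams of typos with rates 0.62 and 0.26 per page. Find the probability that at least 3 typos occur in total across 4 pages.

Independent Poisson processes superpose: combined rate λ = 0.62 + 0.26 = 0.88 per page.
Over the interval, μ = 0.88 × 4 = 3.52 (4 pages).
P(N ≥ 3) = 1 − P(N ≤ 2) ≈ 0.6828.

0.6828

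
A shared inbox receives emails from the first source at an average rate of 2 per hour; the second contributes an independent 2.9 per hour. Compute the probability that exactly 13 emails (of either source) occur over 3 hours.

0.0992

Independent Poisson processes superpose: combined rate λ = 2 + 2.9 = 4.9 per hour.
Over the interval, μ = 4.9 × 3 = 14.7 (3 hours).
P(N = 13) = e^(−14.7) · 14.7^13/13! ≈ 0.0992.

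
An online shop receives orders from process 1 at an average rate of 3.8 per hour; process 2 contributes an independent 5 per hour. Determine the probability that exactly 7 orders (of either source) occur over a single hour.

0.1222

Independent Poisson processes superpose: combined rate λ = 3.8 + 5 = 8.8 per hour.
So μ = 8.8.
P(N = 7) = e^(−8.8) · 8.8^7/7! ≈ 0.1222.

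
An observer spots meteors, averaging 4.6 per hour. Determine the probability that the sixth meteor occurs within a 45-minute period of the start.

0.1358

Over the interval, μ = 4.6 × 0.75 = 3.45 (a 45-minute period = 0.75 hours).
The sixth arrival falls in the interval iff at least 6 events occur there: P(S_6 ≤ t) = P(N ≥ 6) = 1 − P(N ≤ 5) ≈ 0.1358.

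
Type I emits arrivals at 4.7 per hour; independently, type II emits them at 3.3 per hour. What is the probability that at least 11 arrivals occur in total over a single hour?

Independent Poisson processes superpose: combined rate λ = 4.7 + 3.3 = 8 per hour.
So μ = 8.
P(N ≥ 11) = 1 − P(N ≤ 10) ≈ 0.1841.

0.1841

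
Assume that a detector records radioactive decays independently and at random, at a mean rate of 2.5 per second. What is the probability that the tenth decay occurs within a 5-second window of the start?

Over the interval, μ = 2.5 × 5 = 12.5 (a 5-second window = 5 seconds).
The tenth arrival falls in the interval iff at least 10 events occur there: P(S_10 ≤ t) = P(N ≥ 10) = 1 − P(N ≤ 9) ≈ 0.7986.

0.7986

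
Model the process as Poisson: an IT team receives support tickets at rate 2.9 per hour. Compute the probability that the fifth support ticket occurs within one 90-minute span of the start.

0.4392

Over the interval, μ = 2.9 × 1.5 = 4.35 (a 90-minute span = 1.5 hours).
The fifth arrival falls in the interval iff at least 5 events occur there: P(S_5 ≤ t) = P(N ≥ 5) = 1 − P(N ≤ 4) ≈ 0.4392.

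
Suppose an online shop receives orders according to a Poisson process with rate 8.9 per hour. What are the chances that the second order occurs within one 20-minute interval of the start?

0.7958

Over the interval, μ = 8.9 × 1/3 ≈ 2.96667 (a 20-minute interval = 1/3 hours).
The second arrival falls in the interval iff at least 2 events occur there: P(S_2 ≤ t) = P(N ≥ 2) = 1 − P(N ≤ 1) ≈ 0.7958.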